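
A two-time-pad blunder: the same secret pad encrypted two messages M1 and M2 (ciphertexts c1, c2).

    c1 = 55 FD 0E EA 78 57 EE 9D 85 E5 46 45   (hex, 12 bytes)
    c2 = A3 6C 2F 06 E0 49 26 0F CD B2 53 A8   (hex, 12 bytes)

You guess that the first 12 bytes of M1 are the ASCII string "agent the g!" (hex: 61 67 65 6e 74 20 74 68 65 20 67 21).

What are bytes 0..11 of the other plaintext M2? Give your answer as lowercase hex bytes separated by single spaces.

First, c1 ⊕ c2 = (M1 ⊕ K) ⊕ (M2 ⊕ K) = M1 ⊕ M2, so the key drops out. Then M2 = (M1 ⊕ M2) ⊕ M1 over the first 12 bytes.
byte 0: (55 XOR a3) XOR 61 = f6 XOR 61 = 97
byte 1: (fd XOR 6c) XOR 67 = 91 XOR 67 = f6
byte 2: (0e XOR 2f) XOR 65 = 21 XOR 65 = 44
byte 3: (ea XOR 06) XOR 6e = ec XOR 6e = 82
byte 4: (78 XOR e0) XOR 74 = 98 XOR 74 = ec
byte 5: (57 XOR 49) XOR 20 = 1e XOR 20 = 3e
byte 6: (ee XOR 26) XOR 74 = c8 XOR 74 = bc
byte 7: (9d XOR 0f) XOR 68 = 92 XOR 68 = fa
byte 8: (85 XOR cd) XOR 65 = 48 XOR 65 = 2d
byte 9: (e5 XOR b2) XOR 20 = 57 XOR 20 = 77
byte 10: (46 XOR 53) XOR 67 = 15 XOR 67 = 72
byte 11: (45 XOR a8) XOR 21 = ed XOR 21 = cc

97 f6 44 82 ec 3e bc fa 2d 77 72 cc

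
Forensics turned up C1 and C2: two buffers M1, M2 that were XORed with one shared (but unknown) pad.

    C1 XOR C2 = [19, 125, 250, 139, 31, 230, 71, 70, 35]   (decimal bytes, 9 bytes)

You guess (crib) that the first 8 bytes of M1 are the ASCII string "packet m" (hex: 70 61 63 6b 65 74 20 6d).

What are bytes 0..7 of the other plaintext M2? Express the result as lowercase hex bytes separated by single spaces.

63 1c 99 e0 7a 92 67 2b

Since C1 ⊕ C2 = M1 ⊕ M2, XORing with the guessed M1 bytes yields the corresponding M2 bytes: M2 = (C1 ⊕ C2) ⊕ M1.
byte 0: 13 ^ 70 = 63
byte 1: 7d ^ 61 = 1c
byte 2: fa ^ 63 = 99
byte 3: 8b ^ 6b = e0
byte 4: 1f ^ 65 = 7a
byte 5: e6 ^ 74 = 92
byte 6: 47 ^ 20 = 67
byte 7: 46 ^ 6d = 2b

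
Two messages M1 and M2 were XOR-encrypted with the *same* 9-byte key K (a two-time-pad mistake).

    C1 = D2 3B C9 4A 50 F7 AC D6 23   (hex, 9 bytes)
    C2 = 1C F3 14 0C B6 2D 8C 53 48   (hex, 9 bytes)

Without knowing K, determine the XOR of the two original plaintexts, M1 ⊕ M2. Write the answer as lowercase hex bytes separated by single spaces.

C1 ⊕ C2 = (M1 ⊕ K) ⊕ (M2 ⊕ K) = M1 ⊕ M2 — the shared key cancels under XOR.
byte 0: 210 xor  28 = 206
byte 1:  59 xor 243 = 200
byte 2: 201 xor  20 = 221
byte 3:  74 xor  12 =  70
byte 4:  80 xor 182 = 230
byte 5: 247 xor  45 = 218
byte 6: 172 xor 140 =  32
byte 7: 214 xor  83 = 133
byte 8:  35 xor  72 = 107

ce c8 dd 46 e6 da 20 85 6b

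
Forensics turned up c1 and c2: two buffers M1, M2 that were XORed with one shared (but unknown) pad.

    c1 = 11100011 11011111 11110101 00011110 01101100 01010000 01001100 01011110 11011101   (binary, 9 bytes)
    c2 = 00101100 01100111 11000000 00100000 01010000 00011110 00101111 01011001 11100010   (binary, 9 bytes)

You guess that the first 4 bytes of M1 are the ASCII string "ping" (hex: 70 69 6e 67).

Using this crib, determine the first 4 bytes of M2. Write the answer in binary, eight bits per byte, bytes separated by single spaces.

First, c1 ⊕ c2 = (M1 ⊕ K) ⊕ (M2 ⊕ K) = M1 ⊕ M2, so the key drops out. Then M2 = (M1 ⊕ M2) ⊕ M1 over the first 4 bytes.
byte 0: (e3 ⊕ 2c) ⊕ 70 = cf ⊕ 70 = bf
byte 1: (df ⊕ 67) ⊕ 69 = b8 ⊕ 69 = d1
byte 2: (f5 ⊕ c0) ⊕ 6e = 35 ⊕ 6e = 5b
byte 3: (1e ⊕ 20) ⊕ 67 = 3e ⊕ 67 = 59

10111111 11010001 01011011 01011001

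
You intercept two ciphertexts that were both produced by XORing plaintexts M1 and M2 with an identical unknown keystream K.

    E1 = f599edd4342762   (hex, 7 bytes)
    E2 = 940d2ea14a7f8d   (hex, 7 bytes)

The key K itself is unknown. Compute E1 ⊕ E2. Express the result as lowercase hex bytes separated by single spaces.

E1 ⊕ E2 = (M1 ⊕ K) ⊕ (M2 ⊕ K) = M1 ⊕ M2 — the shared key cancels under XOR.
f5 ⊕ 94 = 61
99 ⊕ 0d = 94
ed ⊕ 2e = c3
d4 ⊕ a1 = 75
34 ⊕ 4a = 7e
27 ⊕ 7f = 58
62 ⊕ 8d = ef

61 94 c3 75 7e 58 ef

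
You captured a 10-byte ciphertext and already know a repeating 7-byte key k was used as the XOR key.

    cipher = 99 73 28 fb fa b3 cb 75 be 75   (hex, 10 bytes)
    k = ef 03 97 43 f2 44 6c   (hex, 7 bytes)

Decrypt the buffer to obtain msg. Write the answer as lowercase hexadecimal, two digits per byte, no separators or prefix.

7670bfb808f7a79abde2

The 7-byte key repeats, so the effective keystream is ef 03 97 43 f2 44 6c ef 03 97.
byte 0: 153 ⊕ 239 = 118
byte 1: 115 ⊕   3 = 112
byte 2:  40 ⊕ 151 = 191
byte 3: 251 ⊕  67 = 184
byte 4: 250 ⊕ 242 =   8
byte 5: 179 ⊕  68 = 247
byte 6: 203 ⊕ 108 = 167
byte 7: 117 ⊕ 239 = 154
byte 8: 190 ⊕   3 = 189
byte 9: 117 ⊕ 151 = 226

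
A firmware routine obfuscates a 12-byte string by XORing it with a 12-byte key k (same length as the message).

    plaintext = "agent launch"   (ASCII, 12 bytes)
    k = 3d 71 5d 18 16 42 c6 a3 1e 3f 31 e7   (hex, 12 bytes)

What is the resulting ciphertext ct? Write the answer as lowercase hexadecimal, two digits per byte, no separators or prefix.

XOR is its own inverse, so applying the key byte-wise gives the result directly.
01100001 ^ 00111101 = 01011100
01100111 ^ 01110001 = 00010110
01100101 ^ 01011101 = 00111000
01101110 ^ 00011000 = 01110110
01110100 ^ 00010110 = 01100010
00100000 ^ 01000010 = 01100010
01101100 ^ 11000110 = 10101010
01100001 ^ 10100011 = 11000010
01110101 ^ 00011110 = 01101011
01101110 ^ 00111111 = 01010001
01100011 ^ 00110001 = 01010010
01101000 ^ 11100111 = 10001111

5c1638766262aac26b51528f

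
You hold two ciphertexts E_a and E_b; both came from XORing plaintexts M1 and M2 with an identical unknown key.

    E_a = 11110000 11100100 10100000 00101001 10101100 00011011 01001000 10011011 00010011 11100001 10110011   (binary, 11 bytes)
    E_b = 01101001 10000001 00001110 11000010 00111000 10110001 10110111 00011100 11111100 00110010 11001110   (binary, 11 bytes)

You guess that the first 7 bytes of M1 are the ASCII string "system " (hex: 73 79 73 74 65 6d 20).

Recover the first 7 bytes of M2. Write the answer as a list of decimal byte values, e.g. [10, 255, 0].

[234, 28, 221, 159, 241, 199, 223]

First, E_a ⊕ E_b = (M1 ⊕ K) ⊕ (M2 ⊕ K) = M1 ⊕ M2, so the key drops out. Then M2 = (M1 ⊕ M2) ⊕ M1 over the first 7 bytes.
byte 0: (f0 ⊕ 69) ⊕ 73 = 99 ⊕ 73 = ea
byte 1: (e4 ⊕ 81) ⊕ 79 = 65 ⊕ 79 = 1c
byte 2: (a0 ⊕ 0e) ⊕ 73 = ae ⊕ 73 = dd
byte 3: (29 ⊕ c2) ⊕ 74 = eb ⊕ 74 = 9f
byte 4: (ac ⊕ 38) ⊕ 65 = 94 ⊕ 65 = f1
byte 5: (1b ⊕ b1) ⊕ 6d = aa ⊕ 6d = c7
byte 6: (48 ⊕ b7) ⊕ 20 = ff ⊕ 20 = df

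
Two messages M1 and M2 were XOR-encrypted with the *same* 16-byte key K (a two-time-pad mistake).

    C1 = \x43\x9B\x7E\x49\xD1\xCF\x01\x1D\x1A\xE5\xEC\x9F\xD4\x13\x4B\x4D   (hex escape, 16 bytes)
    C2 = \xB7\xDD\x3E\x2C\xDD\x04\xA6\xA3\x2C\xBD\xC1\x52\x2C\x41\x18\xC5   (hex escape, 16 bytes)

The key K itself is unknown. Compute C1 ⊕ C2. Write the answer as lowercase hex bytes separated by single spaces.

C1 ⊕ C2 = (M1 ⊕ K) ⊕ (M2 ⊕ K) = M1 ⊕ M2 — the shared key cancels under XOR.
byte 0: 43 ⊕ b7 = f4
byte 1: 9b ⊕ dd = 46
byte 2: 7e ⊕ 3e = 40
byte 3: 49 ⊕ 2c = 65
byte 4: d1 ⊕ dd = 0c
byte 5: cf ⊕ 04 = cb
byte 6: 01 ⊕ a6 = a7
byte 7: 1d ⊕ a3 = be
byte 8: 1a ⊕ 2c = 36
byte 9: e5 ⊕ bd = 58
byte 10: ec ⊕ c1 = 2d
byte 11: 9f ⊕ 52 = cd
byte 12: d4 ⊕ 2c = f8
byte 13: 13 ⊕ 41 = 52
byte 14: 4b ⊕ 18 = 53
byte 15: 4d ⊕ c5 = 88

f4 46 40 65 0c cb a7 be 36 58 2d cd f8 52 53 88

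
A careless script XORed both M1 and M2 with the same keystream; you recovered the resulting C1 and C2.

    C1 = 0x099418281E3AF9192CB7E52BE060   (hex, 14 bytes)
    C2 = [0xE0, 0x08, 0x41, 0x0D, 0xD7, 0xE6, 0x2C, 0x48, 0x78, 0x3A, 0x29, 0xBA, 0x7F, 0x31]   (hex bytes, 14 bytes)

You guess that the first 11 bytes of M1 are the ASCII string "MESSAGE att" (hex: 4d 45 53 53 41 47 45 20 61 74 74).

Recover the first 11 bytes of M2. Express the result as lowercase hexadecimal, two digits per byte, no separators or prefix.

a4d90a76889b907135f9b8

First, C1 ⊕ C2 = (M1 ⊕ K) ⊕ (M2 ⊕ K) = M1 ⊕ M2, so the key drops out. Then M2 = (M1 ⊕ M2) ⊕ M1 over the first 11 bytes.
byte 0: (09 XOR e0) XOR 4d = e9 XOR 4d = a4
byte 1: (94 XOR 08) XOR 45 = 9c XOR 45 = d9
byte 2: (18 XOR 41) XOR 53 = 59 XOR 53 = 0a
byte 3: (28 XOR 0d) XOR 53 = 25 XOR 53 = 76
byte 4: (1e XOR d7) XOR 41 = c9 XOR 41 = 88
byte 5: (3a XOR e6) XOR 47 = dc XOR 47 = 9b
byte 6: (f9 XOR 2c) XOR 45 = d5 XOR 45 = 90
byte 7: (19 XOR 48) XOR 20 = 51 XOR 20 = 71
byte 8: (2c XOR 78) XOR 61 = 54 XOR 61 = 35
byte 9: (b7 XOR 3a) XOR 74 = 8d XOR 74 = f9
byte 10: (e5 XOR 29) XOR 74 = cc XOR 74 = b8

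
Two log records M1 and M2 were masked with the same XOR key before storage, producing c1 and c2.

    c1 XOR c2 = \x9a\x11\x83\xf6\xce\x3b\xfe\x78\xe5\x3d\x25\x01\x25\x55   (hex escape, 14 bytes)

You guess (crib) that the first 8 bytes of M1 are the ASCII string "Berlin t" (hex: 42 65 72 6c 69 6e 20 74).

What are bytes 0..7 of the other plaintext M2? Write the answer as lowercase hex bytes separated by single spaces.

d8 74 f1 9a a7 55 de 0c

Since c1 ⊕ c2 = M1 ⊕ M2, XORing with the guessed M1 bytes yields the corresponding M2 bytes: M2 = (c1 ⊕ c2) ⊕ M1.
byte 0: 154 ^  66 = 216
byte 1:  17 ^ 101 = 116
byte 2: 131 ^ 114 = 241
byte 3: 246 ^ 108 = 154
byte 4: 206 ^ 105 = 167
byte 5:  59 ^ 110 =  85
byte 6: 254 ^  32 = 222
byte 7: 120 ^ 116 =  12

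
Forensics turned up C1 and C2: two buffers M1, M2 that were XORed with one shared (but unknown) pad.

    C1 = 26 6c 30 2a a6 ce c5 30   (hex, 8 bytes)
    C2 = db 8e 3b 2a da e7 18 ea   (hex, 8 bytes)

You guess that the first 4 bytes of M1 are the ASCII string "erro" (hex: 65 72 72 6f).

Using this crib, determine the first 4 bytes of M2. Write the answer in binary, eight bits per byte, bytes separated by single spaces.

10011000 10010000 01111001 01101111

First, C1 ⊕ C2 = (M1 ⊕ K) ⊕ (M2 ⊕ K) = M1 ⊕ M2, so the key drops out. Then M2 = (M1 ⊕ M2) ⊕ M1 over the first 4 bytes.
byte 0: (26 ⊕ db) ⊕ 65 = fd ⊕ 65 = 98
byte 1: (6c ⊕ 8e) ⊕ 72 = e2 ⊕ 72 = 90
byte 2: (30 ⊕ 3b) ⊕ 72 = 0b ⊕ 72 = 79
byte 3: (2a ⊕ 2a) ⊕ 6f = 00 ⊕ 6f = 6f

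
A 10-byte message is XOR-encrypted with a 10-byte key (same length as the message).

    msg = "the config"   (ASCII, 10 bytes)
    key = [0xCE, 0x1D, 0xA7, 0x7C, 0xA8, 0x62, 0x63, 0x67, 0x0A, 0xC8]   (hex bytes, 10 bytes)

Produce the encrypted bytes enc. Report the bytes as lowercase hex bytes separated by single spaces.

XOR is its own inverse, so applying the key byte-wise gives the result directly.
74 ⊕ ce = ba
68 ⊕ 1d = 75
65 ⊕ a7 = c2
20 ⊕ 7c = 5c
63 ⊕ a8 = cb
6f ⊕ 62 = 0d
6e ⊕ 63 = 0d
66 ⊕ 67 = 01
69 ⊕ 0a = 63
67 ⊕ c8 = af

ba 75 c2 5c cb 0d 0d 01 63 af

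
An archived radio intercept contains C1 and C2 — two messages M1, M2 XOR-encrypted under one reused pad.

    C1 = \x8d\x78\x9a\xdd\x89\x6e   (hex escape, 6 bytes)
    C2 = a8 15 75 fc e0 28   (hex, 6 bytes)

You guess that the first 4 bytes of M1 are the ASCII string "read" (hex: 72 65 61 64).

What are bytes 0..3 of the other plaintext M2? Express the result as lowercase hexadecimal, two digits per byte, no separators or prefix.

First, C1 ⊕ C2 = (M1 ⊕ K) ⊕ (M2 ⊕ K) = M1 ⊕ M2, so the key drops out. Then M2 = (M1 ⊕ M2) ⊕ M1 over the first 4 bytes.
byte 0: (8d ⊕ a8) ⊕ 72 = 25 ⊕ 72 = 57
byte 1: (78 ⊕ 15) ⊕ 65 = 6d ⊕ 65 = 08
byte 2: (9a ⊕ 75) ⊕ 61 = ef ⊕ 61 = 8e
byte 3: (dd ⊕ fc) ⊕ 64 = 21 ⊕ 64 = 45

57088e45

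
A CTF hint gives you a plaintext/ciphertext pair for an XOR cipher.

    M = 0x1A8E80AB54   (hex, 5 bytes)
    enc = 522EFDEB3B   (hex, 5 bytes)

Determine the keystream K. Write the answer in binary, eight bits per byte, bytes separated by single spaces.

Since enc = M ⊕ K, XORing both sides with M gives K = M ⊕ enc.
00011010 XOR 01010010 = 01001000
10001110 XOR 00101110 = 10100000
10000000 XOR 11111101 = 01111101
10101011 XOR 11101011 = 01000000
01010100 XOR 00111011 = 01101111

01001000 10100000 01111101 01000000 01101111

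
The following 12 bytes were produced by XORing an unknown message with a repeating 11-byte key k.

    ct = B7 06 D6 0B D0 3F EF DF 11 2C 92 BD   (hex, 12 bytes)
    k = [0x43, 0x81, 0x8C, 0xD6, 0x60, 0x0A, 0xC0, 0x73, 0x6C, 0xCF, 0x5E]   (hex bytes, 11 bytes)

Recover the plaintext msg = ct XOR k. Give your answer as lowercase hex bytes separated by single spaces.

f4 87 5a dd b0 35 2f ac 7d e3 cc fe

The 11-byte key repeats, so the effective keystream is 43 81 8c d6 60 0a c0 73 6c cf 5e 43.
byte 0: 10110111 ⊕ 01000011 = 11110100
byte 1: 00000110 ⊕ 10000001 = 10000111
byte 2: 11010110 ⊕ 10001100 = 01011010
byte 3: 00001011 ⊕ 11010110 = 11011101
byte 4: 11010000 ⊕ 01100000 = 10110000
byte 5: 00111111 ⊕ 00001010 = 00110101
byte 6: 11101111 ⊕ 11000000 = 00101111
byte 7: 11011111 ⊕ 01110011 = 10101100
byte 8: 00010001 ⊕ 01101100 = 01111101
byte 9: 00101100 ⊕ 11001111 = 11100011
byte 10: 10010010 ⊕ 01011110 = 11001100
byte 11: 10111101 ⊕ 01000011 = 11111110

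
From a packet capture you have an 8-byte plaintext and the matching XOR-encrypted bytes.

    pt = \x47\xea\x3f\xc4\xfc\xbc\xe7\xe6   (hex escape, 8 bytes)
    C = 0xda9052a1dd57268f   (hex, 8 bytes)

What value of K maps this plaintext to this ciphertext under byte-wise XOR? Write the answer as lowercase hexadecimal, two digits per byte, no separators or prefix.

Since C = pt ⊕ K, XORing both sides with pt gives K = pt ⊕ C.
47 ⊕ da = 9d
ea ⊕ 90 = 7a
3f ⊕ 52 = 6d
c4 ⊕ a1 = 65
fc ⊕ dd = 21
bc ⊕ 57 = eb
e7 ⊕ 26 = c1
e6 ⊕ 8f = 69

9d7a6d6521ebc169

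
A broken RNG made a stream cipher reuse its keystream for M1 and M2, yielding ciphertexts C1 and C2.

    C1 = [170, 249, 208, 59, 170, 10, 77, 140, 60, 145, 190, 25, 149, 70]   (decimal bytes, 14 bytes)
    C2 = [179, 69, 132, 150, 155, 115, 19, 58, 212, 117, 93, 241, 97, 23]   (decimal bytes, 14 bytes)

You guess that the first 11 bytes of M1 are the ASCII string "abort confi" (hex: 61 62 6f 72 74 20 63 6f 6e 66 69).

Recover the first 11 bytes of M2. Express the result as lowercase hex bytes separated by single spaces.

First, C1 ⊕ C2 = (M1 ⊕ K) ⊕ (M2 ⊕ K) = M1 ⊕ M2, so the key drops out. Then M2 = (M1 ⊕ M2) ⊕ M1 over the first 11 bytes.
byte 0: (aa ^ b3) ^ 61 = 19 ^ 61 = 78
byte 1: (f9 ^ 45) ^ 62 = bc ^ 62 = de
byte 2: (d0 ^ 84) ^ 6f = 54 ^ 6f = 3b
byte 3: (3b ^ 96) ^ 72 = ad ^ 72 = df
byte 4: (aa ^ 9b) ^ 74 = 31 ^ 74 = 45
byte 5: (0a ^ 73) ^ 20 = 79 ^ 20 = 59
byte 6: (4d ^ 13) ^ 63 = 5e ^ 63 = 3d
byte 7: (8c ^ 3a) ^ 6f = b6 ^ 6f = d9
byte 8: (3c ^ d4) ^ 6e = e8 ^ 6e = 86
byte 9: (91 ^ 75) ^ 66 = e4 ^ 66 = 82
byte 10: (be ^ 5d) ^ 69 = e3 ^ 69 = 8a

78 de 3b df 45 59 3d d9 86 82 8a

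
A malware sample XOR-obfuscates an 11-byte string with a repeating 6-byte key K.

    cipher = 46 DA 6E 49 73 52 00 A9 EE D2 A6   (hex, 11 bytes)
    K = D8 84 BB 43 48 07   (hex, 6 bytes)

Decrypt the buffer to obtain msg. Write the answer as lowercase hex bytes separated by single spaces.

9e 5e d5 0a 3b 55 d8 2d 55 91 ee

The 6-byte key repeats, so the effective keystream is d8 84 bb 43 48 07 d8 84 bb 43 48.
byte 0: 46 ^ d8 = 9e
byte 1: da ^ 84 = 5e
byte 2: 6e ^ bb = d5
byte 3: 49 ^ 43 = 0a
byte 4: 73 ^ 48 = 3b
byte 5: 52 ^ 07 = 55
byte 6: 00 ^ d8 = d8
byte 7: a9 ^ 84 = 2d
byte 8: ee ^ bb = 55
byte 9: d2 ^ 43 = 91
byte 10: a6 ^ 48 = ee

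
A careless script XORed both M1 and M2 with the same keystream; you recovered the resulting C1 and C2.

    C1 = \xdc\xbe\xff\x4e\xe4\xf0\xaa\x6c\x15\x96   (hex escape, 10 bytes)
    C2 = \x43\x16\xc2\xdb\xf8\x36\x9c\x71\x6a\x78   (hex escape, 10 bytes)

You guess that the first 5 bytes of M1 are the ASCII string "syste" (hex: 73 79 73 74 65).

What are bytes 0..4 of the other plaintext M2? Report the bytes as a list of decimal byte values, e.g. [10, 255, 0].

First, C1 ⊕ C2 = (M1 ⊕ K) ⊕ (M2 ⊕ K) = M1 ⊕ M2, so the key drops out. Then M2 = (M1 ⊕ M2) ⊕ M1 over the first 5 bytes.
byte 0: (dc xor 43) xor 73 = 9f xor 73 = ec
byte 1: (be xor 16) xor 79 = a8 xor 79 = d1
byte 2: (ff xor c2) xor 73 = 3d xor 73 = 4e
byte 3: (4e xor db) xor 74 = 95 xor 74 = e1
byte 4: (e4 xor f8) xor 65 = 1c xor 65 = 79

[236, 209, 78, 225, 121]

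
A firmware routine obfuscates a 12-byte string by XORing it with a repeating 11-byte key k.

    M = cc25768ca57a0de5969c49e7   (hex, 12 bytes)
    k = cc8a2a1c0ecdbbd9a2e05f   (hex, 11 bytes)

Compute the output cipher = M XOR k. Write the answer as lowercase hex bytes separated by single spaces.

00 af 5c 90 ab b7 b6 3c 34 7c 16 2b

The 11-byte key repeats, so the effective keystream is cc 8a 2a 1c 0e cd bb d9 a2 e0 5f cc.
byte 0: cc XOR cc = 00
byte 1: 25 XOR 8a = af
byte 2: 76 XOR 2a = 5c
byte 3: 8c XOR 1c = 90
byte 4: a5 XOR 0e = ab
byte 5: 7a XOR cd = b7
byte 6: 0d XOR bb = b6
byte 7: e5 XOR d9 = 3c
byte 8: 96 XOR a2 = 34
byte 9: 9c XOR e0 = 7c
byte 10: 49 XOR 5f = 16
byte 11: e7 XOR cc = 2b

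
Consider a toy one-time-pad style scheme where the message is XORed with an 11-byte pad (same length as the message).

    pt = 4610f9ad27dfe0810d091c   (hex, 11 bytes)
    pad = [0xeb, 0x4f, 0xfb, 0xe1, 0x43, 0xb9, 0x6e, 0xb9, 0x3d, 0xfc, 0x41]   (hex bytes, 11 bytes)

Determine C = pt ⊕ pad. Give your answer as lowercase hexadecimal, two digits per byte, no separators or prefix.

byte 0: 46 XOR eb = ad
byte 1: 10 XOR 4f = 5f
byte 2: f9 XOR fb = 02
byte 3: ad XOR e1 = 4c
byte 4: 27 XOR 43 = 64
byte 5: df XOR b9 = 66
byte 6: e0 XOR 6e = 8e
byte 7: 81 XOR b9 = 38
byte 8: 0d XOR 3d = 30
byte 9: 09 XOR fc = f5
byte 10: 1c XOR 41 = 5d

ad5f024c64668e3830f55d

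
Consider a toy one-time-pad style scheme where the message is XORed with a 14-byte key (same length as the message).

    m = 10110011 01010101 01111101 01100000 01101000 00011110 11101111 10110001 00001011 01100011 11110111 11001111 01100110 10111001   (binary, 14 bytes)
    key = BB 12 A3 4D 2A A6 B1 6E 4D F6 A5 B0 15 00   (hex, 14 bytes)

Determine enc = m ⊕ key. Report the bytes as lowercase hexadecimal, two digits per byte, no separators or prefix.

0847de2d42b85edf4695527f73b9

XOR is its own inverse, so applying the key byte-wise gives the result directly.
b3 XOR bb = 08
55 XOR 12 = 47
7d XOR a3 = de
60 XOR 4d = 2d
68 XOR 2a = 42
1e XOR a6 = b8
ef XOR b1 = 5e
b1 XOR 6e = df
0b XOR 4d = 46
63 XOR f6 = 95
f7 XOR a5 = 52
cf XOR b0 = 7f
66 XOR 15 = 73
b9 XOR 00 = b9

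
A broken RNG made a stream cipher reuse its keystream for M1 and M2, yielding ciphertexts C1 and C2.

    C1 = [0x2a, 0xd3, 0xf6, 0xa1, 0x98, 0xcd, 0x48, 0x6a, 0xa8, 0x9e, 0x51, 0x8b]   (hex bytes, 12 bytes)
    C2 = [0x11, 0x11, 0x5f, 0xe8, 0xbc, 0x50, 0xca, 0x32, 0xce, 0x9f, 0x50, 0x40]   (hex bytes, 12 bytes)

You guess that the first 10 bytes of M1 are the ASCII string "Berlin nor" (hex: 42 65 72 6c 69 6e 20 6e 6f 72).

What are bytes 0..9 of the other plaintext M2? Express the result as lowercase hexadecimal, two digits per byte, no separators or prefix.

First, C1 ⊕ C2 = (M1 ⊕ K) ⊕ (M2 ⊕ K) = M1 ⊕ M2, so the key drops out. Then M2 = (M1 ⊕ M2) ⊕ M1 over the first 10 bytes.
byte 0: (2a XOR 11) XOR 42 = 3b XOR 42 = 79
byte 1: (d3 XOR 11) XOR 65 = c2 XOR 65 = a7
byte 2: (f6 XOR 5f) XOR 72 = a9 XOR 72 = db
byte 3: (a1 XOR e8) XOR 6c = 49 XOR 6c = 25
byte 4: (98 XOR bc) XOR 69 = 24 XOR 69 = 4d
byte 5: (cd XOR 50) XOR 6e = 9d XOR 6e = f3
byte 6: (48 XOR ca) XOR 20 = 82 XOR 20 = a2
byte 7: (6a XOR 32) XOR 6e = 58 XOR 6e = 36
byte 8: (a8 XOR ce) XOR 6f = 66 XOR 6f = 09
byte 9: (9e XOR 9f) XOR 72 = 01 XOR 72 = 73

79a7db254df3a2360973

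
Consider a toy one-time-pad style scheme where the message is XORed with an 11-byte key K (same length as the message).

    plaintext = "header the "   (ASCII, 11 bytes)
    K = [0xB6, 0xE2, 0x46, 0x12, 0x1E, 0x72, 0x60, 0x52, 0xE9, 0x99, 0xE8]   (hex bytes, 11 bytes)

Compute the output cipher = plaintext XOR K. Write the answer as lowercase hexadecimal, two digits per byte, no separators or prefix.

XOR is its own inverse, so applying the key byte-wise gives the result directly.
68 xor b6 = de
65 xor e2 = 87
61 xor 46 = 27
64 xor 12 = 76
65 xor 1e = 7b
72 xor 72 = 00
20 xor 60 = 40
74 xor 52 = 26
68 xor e9 = 81
65 xor 99 = fc
20 xor e8 = c8

de8727767b00402681fcc8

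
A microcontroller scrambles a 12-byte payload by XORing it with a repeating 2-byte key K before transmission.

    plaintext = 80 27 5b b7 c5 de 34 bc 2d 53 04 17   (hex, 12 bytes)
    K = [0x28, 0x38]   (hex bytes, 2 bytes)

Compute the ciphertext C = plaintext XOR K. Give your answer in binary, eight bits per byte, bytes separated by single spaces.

The 2-byte key repeats, so the effective keystream is 28 38 28 38 28 38 28 38 28 38 28 38.
byte 0: 80 XOR 28 = a8
byte 1: 27 XOR 38 = 1f
byte 2: 5b XOR 28 = 73
byte 3: b7 XOR 38 = 8f
byte 4: c5 XOR 28 = ed
byte 5: de XOR 38 = e6
byte 6: 34 XOR 28 = 1c
byte 7: bc XOR 38 = 84
byte 8: 2d XOR 28 = 05
byte 9: 53 XOR 38 = 6b
byte 10: 04 XOR 28 = 2c
byte 11: 17 XOR 38 = 2f

10101000 00011111 01110011 10001111 11101101 11100110 00011100 10000100 00000101 01101011 00101100 00101111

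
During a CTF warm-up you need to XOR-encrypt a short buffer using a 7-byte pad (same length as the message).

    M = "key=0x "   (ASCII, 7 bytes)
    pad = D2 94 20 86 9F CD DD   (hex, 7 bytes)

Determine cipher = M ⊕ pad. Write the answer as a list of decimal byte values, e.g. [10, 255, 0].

[185, 241, 89, 187, 175, 181, 253]

6b ⊕ d2 = b9
65 ⊕ 94 = f1
79 ⊕ 20 = 59
3d ⊕ 86 = bb
30 ⊕ 9f = af
78 ⊕ cd = b5
20 ⊕ dd = fd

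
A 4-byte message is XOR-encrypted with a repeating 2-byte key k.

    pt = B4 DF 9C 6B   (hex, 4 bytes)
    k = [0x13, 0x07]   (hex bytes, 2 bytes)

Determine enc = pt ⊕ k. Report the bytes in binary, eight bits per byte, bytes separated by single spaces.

10100111 11011000 10001111 01101100

The 2-byte key repeats, so the effective keystream is 13 07 13 07.
byte 0: b4 XOR 13 = a7
byte 1: df XOR 07 = d8
byte 2: 9c XOR 13 = 8f
byte 3: 6b XOR 07 = 6c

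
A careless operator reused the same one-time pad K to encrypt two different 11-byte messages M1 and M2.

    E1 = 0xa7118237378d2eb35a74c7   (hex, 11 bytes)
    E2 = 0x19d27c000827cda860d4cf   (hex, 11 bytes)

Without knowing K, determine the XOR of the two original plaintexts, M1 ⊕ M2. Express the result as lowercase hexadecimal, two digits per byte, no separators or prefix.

E1 ⊕ E2 = (M1 ⊕ K) ⊕ (M2 ⊕ K) = M1 ⊕ M2 — the shared key cancels under XOR.
a7 ⊕ 19 = be
11 ⊕ d2 = c3
82 ⊕ 7c = fe
37 ⊕ 00 = 37
37 ⊕ 08 = 3f
8d ⊕ 27 = aa
2e ⊕ cd = e3
b3 ⊕ a8 = 1b
5a ⊕ 60 = 3a
74 ⊕ d4 = a0
c7 ⊕ cf = 08

bec3fe373faae31b3aa008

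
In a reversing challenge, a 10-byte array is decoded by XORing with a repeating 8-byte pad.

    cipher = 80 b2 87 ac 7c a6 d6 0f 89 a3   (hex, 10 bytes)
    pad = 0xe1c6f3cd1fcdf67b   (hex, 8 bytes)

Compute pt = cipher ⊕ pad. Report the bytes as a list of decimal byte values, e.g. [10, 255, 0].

[97, 116, 116, 97, 99, 107, 32, 116, 104, 101]

The 8-byte key repeats, so the effective keystream is e1 c6 f3 cd 1f cd f6 7b e1 c6.
byte 0: 128 ⊕ 225 =  97
byte 1: 178 ⊕ 198 = 116
byte 2: 135 ⊕ 243 = 116
byte 3: 172 ⊕ 205 =  97
byte 4: 124 ⊕  31 =  99
byte 5: 166 ⊕ 205 = 107
byte 6: 214 ⊕ 246 =  32
byte 7:  15 ⊕ 123 = 116
byte 8: 137 ⊕ 225 = 104
byte 9: 163 ⊕ 198 = 101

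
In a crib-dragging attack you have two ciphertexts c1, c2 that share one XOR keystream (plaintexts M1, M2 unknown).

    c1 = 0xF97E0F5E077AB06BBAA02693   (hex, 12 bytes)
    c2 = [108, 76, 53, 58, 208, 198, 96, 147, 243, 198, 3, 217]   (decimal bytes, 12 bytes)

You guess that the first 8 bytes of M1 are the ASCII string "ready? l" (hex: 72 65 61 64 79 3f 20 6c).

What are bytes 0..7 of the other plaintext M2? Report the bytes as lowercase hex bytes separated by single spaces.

First, c1 ⊕ c2 = (M1 ⊕ K) ⊕ (M2 ⊕ K) = M1 ⊕ M2, so the key drops out. Then M2 = (M1 ⊕ M2) ⊕ M1 over the first 8 bytes.
byte 0: (f9 XOR 6c) XOR 72 = 95 XOR 72 = e7
byte 1: (7e XOR 4c) XOR 65 = 32 XOR 65 = 57
byte 2: (0f XOR 35) XOR 61 = 3a XOR 61 = 5b
byte 3: (5e XOR 3a) XOR 64 = 64 XOR 64 = 00
byte 4: (07 XOR d0) XOR 79 = d7 XOR 79 = ae
byte 5: (7a XOR c6) XOR 3f = bc XOR 3f = 83
byte 6: (b0 XOR 60) XOR 20 = d0 XOR 20 = f0
byte 7: (6b XOR 93) XOR 6c = f8 XOR 6c = 94

e7 57 5b 00 ae 83 f0 94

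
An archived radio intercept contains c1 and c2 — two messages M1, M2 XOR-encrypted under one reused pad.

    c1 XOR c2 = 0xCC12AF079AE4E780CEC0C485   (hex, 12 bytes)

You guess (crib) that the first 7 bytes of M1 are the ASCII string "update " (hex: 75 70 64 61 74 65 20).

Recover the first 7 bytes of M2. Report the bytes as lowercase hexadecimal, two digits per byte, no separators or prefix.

b962cb66ee81c7

Since c1 ⊕ c2 = M1 ⊕ M2, XORing with the guessed M1 bytes yields the corresponding M2 bytes: M2 = (c1 ⊕ c2) ⊕ M1.
cc ⊕ 75 = b9
12 ⊕ 70 = 62
af ⊕ 64 = cb
07 ⊕ 61 = 66
9a ⊕ 74 = ee
e4 ⊕ 65 = 81
e7 ⊕ 20 = c7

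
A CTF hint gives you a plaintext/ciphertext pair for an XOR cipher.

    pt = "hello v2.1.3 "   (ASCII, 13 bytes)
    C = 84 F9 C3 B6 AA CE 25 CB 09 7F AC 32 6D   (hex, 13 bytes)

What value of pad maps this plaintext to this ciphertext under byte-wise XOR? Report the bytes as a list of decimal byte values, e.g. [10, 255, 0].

[236, 156, 175, 218, 197, 238, 83, 249, 39, 78, 130, 1, 77]

Since C = pt ⊕ pad, XORing both sides with pt gives pad = pt ⊕ C.
byte 0: 68 ^ 84 = ec
byte 1: 65 ^ f9 = 9c
byte 2: 6c ^ c3 = af
byte 3: 6c ^ b6 = da
byte 4: 6f ^ aa = c5
byte 5: 20 ^ ce = ee
byte 6: 76 ^ 25 = 53
byte 7: 32 ^ cb = f9
byte 8: 2e ^ 09 = 27
byte 9: 31 ^ 7f = 4e
byte 10: 2e ^ ac = 82
byte 11: 33 ^ 32 = 01
byte 12: 20 ^ 6d = 4d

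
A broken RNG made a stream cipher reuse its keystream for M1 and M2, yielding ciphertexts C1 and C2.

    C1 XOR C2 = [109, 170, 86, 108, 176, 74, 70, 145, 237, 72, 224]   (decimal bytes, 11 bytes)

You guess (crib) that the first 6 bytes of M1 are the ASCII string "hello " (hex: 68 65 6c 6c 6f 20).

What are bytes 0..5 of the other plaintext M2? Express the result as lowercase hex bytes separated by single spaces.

05 cf 3a 00 df 6a

Since C1 ⊕ C2 = M1 ⊕ M2, XORing with the guessed M1 bytes yields the corresponding M2 bytes: M2 = (C1 ⊕ C2) ⊕ M1.
byte 0: 01101101 XOR 01101000 = 00000101
byte 1: 10101010 XOR 01100101 = 11001111
byte 2: 01010110 XOR 01101100 = 00111010
byte 3: 01101100 XOR 01101100 = 00000000
byte 4: 10110000 XOR 01101111 = 11011111
byte 5: 01001010 XOR 00100000 = 01101010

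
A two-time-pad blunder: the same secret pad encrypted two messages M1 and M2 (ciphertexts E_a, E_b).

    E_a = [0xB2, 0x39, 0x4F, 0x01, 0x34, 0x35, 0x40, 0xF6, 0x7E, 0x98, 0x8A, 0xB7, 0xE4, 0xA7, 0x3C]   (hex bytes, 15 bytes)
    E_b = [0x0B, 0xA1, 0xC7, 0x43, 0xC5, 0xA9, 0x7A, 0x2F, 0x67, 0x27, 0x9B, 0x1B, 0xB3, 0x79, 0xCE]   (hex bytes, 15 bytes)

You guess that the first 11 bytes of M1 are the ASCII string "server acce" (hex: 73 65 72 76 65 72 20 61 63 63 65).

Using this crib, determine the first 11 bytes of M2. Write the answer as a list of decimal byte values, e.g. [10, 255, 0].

[202, 253, 250, 52, 148, 238, 26, 184, 122, 220, 116]

First, E_a ⊕ E_b = (M1 ⊕ K) ⊕ (M2 ⊕ K) = M1 ⊕ M2, so the key drops out. Then M2 = (M1 ⊕ M2) ⊕ M1 over the first 11 bytes.
byte 0: (b2 ^ 0b) ^ 73 = b9 ^ 73 = ca
byte 1: (39 ^ a1) ^ 65 = 98 ^ 65 = fd
byte 2: (4f ^ c7) ^ 72 = 88 ^ 72 = fa
byte 3: (01 ^ 43) ^ 76 = 42 ^ 76 = 34
byte 4: (34 ^ c5) ^ 65 = f1 ^ 65 = 94
byte 5: (35 ^ a9) ^ 72 = 9c ^ 72 = ee
byte 6: (40 ^ 7a) ^ 20 = 3a ^ 20 = 1a
byte 7: (f6 ^ 2f) ^ 61 = d9 ^ 61 = b8
byte 8: (7e ^ 67) ^ 63 = 19 ^ 63 = 7a
byte 9: (98 ^ 27) ^ 63 = bf ^ 63 = dc
byte 10: (8a ^ 9b) ^ 65 = 11 ^ 65 = 74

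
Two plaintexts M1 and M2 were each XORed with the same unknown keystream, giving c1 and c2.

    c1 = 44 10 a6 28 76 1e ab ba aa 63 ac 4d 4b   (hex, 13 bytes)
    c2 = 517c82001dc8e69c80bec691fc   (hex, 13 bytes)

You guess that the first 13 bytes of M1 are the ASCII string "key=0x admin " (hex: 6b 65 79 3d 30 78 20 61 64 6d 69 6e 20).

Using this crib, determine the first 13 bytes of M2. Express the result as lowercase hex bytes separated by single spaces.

7e 09 5d 15 5b ae 6d 47 4e b0 03 b2 97

First, c1 ⊕ c2 = (M1 ⊕ K) ⊕ (M2 ⊕ K) = M1 ⊕ M2, so the key drops out. Then M2 = (M1 ⊕ M2) ⊕ M1 over the first 13 bytes.
byte 0: (44 ^ 51) ^ 6b = 15 ^ 6b = 7e
byte 1: (10 ^ 7c) ^ 65 = 6c ^ 65 = 09
byte 2: (a6 ^ 82) ^ 79 = 24 ^ 79 = 5d
byte 3: (28 ^ 00) ^ 3d = 28 ^ 3d = 15
byte 4: (76 ^ 1d) ^ 30 = 6b ^ 30 = 5b
byte 5: (1e ^ c8) ^ 78 = d6 ^ 78 = ae
byte 6: (ab ^ e6) ^ 20 = 4d ^ 20 = 6d
byte 7: (ba ^ 9c) ^ 61 = 26 ^ 61 = 47
byte 8: (aa ^ 80) ^ 64 = 2a ^ 64 = 4e
byte 9: (63 ^ be) ^ 6d = dd ^ 6d = b0
byte 10: (ac ^ c6) ^ 69 = 6a ^ 69 = 03
byte 11: (4d ^ 91) ^ 6e = dc ^ 6e = b2
byte 12: (4b ^ fc) ^ 20 = b7 ^ 20 = 97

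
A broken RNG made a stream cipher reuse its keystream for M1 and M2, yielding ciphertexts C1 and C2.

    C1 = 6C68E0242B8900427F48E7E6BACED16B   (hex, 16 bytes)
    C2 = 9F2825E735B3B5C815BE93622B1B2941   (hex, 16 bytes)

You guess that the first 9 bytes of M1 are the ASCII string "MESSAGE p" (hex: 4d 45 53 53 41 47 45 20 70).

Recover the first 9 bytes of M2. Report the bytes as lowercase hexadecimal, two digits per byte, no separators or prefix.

First, C1 ⊕ C2 = (M1 ⊕ K) ⊕ (M2 ⊕ K) = M1 ⊕ M2, so the key drops out. Then M2 = (M1 ⊕ M2) ⊕ M1 over the first 9 bytes.
byte 0: (6c xor 9f) xor 4d = f3 xor 4d = be
byte 1: (68 xor 28) xor 45 = 40 xor 45 = 05
byte 2: (e0 xor 25) xor 53 = c5 xor 53 = 96
byte 3: (24 xor e7) xor 53 = c3 xor 53 = 90
byte 4: (2b xor 35) xor 41 = 1e xor 41 = 5f
byte 5: (89 xor b3) xor 47 = 3a xor 47 = 7d
byte 6: (00 xor b5) xor 45 = b5 xor 45 = f0
byte 7: (42 xor c8) xor 20 = 8a xor 20 = aa
byte 8: (7f xor 15) xor 70 = 6a xor 70 = 1a

be0596905f7df0aa1a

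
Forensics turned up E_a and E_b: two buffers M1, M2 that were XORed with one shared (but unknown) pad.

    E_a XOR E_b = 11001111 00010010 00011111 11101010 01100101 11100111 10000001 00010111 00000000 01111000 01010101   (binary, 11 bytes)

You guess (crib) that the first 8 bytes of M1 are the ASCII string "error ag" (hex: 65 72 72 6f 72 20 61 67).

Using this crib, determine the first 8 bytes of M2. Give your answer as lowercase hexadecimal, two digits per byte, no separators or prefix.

aa606d8517c7e070

Since E_a ⊕ E_b = M1 ⊕ M2, XORing with the guessed M1 bytes yields the corresponding M2 bytes: M2 = (E_a ⊕ E_b) ⊕ M1.
cf xor 65 = aa
12 xor 72 = 60
1f xor 72 = 6d
ea xor 6f = 85
65 xor 72 = 17
e7 xor 20 = c7
81 xor 61 = e0
17 xor 67 = 70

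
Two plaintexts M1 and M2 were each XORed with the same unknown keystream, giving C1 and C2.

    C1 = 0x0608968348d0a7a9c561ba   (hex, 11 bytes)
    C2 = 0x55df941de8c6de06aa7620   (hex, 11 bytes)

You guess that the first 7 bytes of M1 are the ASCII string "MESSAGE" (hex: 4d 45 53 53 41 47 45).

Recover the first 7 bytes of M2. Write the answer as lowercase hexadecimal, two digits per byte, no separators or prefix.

1e9251cde1513c

First, C1 ⊕ C2 = (M1 ⊕ K) ⊕ (M2 ⊕ K) = M1 ⊕ M2, so the key drops out. Then M2 = (M1 ⊕ M2) ⊕ M1 over the first 7 bytes.
byte 0: (06 xor 55) xor 4d = 53 xor 4d = 1e
byte 1: (08 xor df) xor 45 = d7 xor 45 = 92
byte 2: (96 xor 94) xor 53 = 02 xor 53 = 51
byte 3: (83 xor 1d) xor 53 = 9e xor 53 = cd
byte 4: (48 xor e8) xor 41 = a0 xor 41 = e1
byte 5: (d0 xor c6) xor 47 = 16 xor 47 = 51
byte 6: (a7 xor de) xor 45 = 79 xor 45 = 3c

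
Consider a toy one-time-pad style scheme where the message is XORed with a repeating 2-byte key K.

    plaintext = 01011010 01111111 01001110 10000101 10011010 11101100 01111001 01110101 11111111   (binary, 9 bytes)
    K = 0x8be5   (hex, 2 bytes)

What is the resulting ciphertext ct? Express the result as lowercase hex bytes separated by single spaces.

The 2-byte key repeats, so the effective keystream is 8b e5 8b e5 8b e5 8b e5 8b.
byte 0: 5a ⊕ 8b = d1
byte 1: 7f ⊕ e5 = 9a
byte 2: 4e ⊕ 8b = c5
byte 3: 85 ⊕ e5 = 60
byte 4: 9a ⊕ 8b = 11
byte 5: ec ⊕ e5 = 09
byte 6: 79 ⊕ 8b = f2
byte 7: 75 ⊕ e5 = 90
byte 8: ff ⊕ 8b = 74

d1 9a c5 60 11 09 f2 90 74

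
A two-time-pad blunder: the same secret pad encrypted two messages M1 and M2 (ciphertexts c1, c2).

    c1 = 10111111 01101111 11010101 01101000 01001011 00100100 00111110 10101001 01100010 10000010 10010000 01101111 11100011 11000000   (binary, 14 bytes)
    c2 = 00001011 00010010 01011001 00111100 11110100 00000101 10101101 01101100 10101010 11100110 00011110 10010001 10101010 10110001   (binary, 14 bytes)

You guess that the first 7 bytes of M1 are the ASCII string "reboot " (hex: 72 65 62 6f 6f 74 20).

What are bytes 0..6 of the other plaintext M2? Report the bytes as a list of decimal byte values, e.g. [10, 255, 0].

[198, 24, 238, 59, 208, 85, 179]

First, c1 ⊕ c2 = (M1 ⊕ K) ⊕ (M2 ⊕ K) = M1 ⊕ M2, so the key drops out. Then M2 = (M1 ⊕ M2) ⊕ M1 over the first 7 bytes.
byte 0: (bf ⊕ 0b) ⊕ 72 = b4 ⊕ 72 = c6
byte 1: (6f ⊕ 12) ⊕ 65 = 7d ⊕ 65 = 18
byte 2: (d5 ⊕ 59) ⊕ 62 = 8c ⊕ 62 = ee
byte 3: (68 ⊕ 3c) ⊕ 6f = 54 ⊕ 6f = 3b
byte 4: (4b ⊕ f4) ⊕ 6f = bf ⊕ 6f = d0
byte 5: (24 ⊕ 05) ⊕ 74 = 21 ⊕ 74 = 55
byte 6: (3e ⊕ ad) ⊕ 20 = 93 ⊕ 20 = b3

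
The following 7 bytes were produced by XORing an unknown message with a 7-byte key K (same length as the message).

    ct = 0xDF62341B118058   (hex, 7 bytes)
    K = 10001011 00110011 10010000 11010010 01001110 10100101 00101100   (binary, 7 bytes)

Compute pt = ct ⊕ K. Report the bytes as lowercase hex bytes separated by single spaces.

54 51 a4 c9 5f 25 74

XOR is its own inverse, so applying the key byte-wise gives the result directly.
df ⊕ 8b = 54
62 ⊕ 33 = 51
34 ⊕ 90 = a4
1b ⊕ d2 = c9
11 ⊕ 4e = 5f
80 ⊕ a5 = 25
58 ⊕ 2c = 74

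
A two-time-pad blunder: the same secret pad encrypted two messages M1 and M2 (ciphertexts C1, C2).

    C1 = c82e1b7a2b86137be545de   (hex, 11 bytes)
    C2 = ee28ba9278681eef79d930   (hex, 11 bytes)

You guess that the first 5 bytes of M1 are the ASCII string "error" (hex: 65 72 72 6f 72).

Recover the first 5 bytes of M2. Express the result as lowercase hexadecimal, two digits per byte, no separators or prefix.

First, C1 ⊕ C2 = (M1 ⊕ K) ⊕ (M2 ⊕ K) = M1 ⊕ M2, so the key drops out. Then M2 = (M1 ⊕ M2) ⊕ M1 over the first 5 bytes.
byte 0: (c8 XOR ee) XOR 65 = 26 XOR 65 = 43
byte 1: (2e XOR 28) XOR 72 = 06 XOR 72 = 74
byte 2: (1b XOR ba) XOR 72 = a1 XOR 72 = d3
byte 3: (7a XOR 92) XOR 6f = e8 XOR 6f = 87
byte 4: (2b XOR 78) XOR 72 = 53 XOR 72 = 21

4374d38721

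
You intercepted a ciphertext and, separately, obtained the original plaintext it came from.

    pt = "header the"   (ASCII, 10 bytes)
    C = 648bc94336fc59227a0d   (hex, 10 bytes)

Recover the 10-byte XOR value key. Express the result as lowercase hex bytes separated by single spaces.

Since C = pt ⊕ key, XORing both sides with pt gives key = pt ⊕ C.
01101000 XOR 01100100 = 00001100
01100101 XOR 10001011 = 11101110
01100001 XOR 11001001 = 10101000
01100100 XOR 01000011 = 00100111
01100101 XOR 00110110 = 01010011
01110010 XOR 11111100 = 10001110
00100000 XOR 01011001 = 01111001
01110100 XOR 00100010 = 01010110
01101000 XOR 01111010 = 00010010
01100101 XOR 00001101 = 01101000

0c ee a8 27 53 8e 79 56 12 68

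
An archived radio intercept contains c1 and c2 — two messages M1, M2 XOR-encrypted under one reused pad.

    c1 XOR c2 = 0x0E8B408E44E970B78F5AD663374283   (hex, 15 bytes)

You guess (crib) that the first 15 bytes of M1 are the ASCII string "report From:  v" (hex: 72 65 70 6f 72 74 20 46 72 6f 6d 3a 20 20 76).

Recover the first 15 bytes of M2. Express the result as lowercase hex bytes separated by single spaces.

Since c1 ⊕ c2 = M1 ⊕ M2, XORing with the guessed M1 bytes yields the corresponding M2 bytes: M2 = (c1 ⊕ c2) ⊕ M1.
 14 ⊕ 114 = 124
139 ⊕ 101 = 238
 64 ⊕ 112 =  48
142 ⊕ 111 = 225
 68 ⊕ 114 =  54
233 ⊕ 116 = 157
112 ⊕  32 =  80
183 ⊕  70 = 241
143 ⊕ 114 = 253
 90 ⊕ 111 =  53
214 ⊕ 109 = 187
 99 ⊕  58 =  89
 55 ⊕  32 =  23
 66 ⊕  32 =  98
131 ⊕ 118 = 245

7c ee 30 e1 36 9d 50 f1 fd 35 bb 59 17 62 f5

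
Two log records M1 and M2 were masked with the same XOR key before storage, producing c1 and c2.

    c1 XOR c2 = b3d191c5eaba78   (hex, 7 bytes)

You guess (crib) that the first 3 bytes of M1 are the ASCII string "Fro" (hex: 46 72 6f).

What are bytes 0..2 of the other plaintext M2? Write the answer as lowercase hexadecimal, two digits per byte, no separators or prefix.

Since c1 ⊕ c2 = M1 ⊕ M2, XORing with the guessed M1 bytes yields the corresponding M2 bytes: M2 = (c1 ⊕ c2) ⊕ M1.
byte 0: b3 XOR 46 = f5
byte 1: d1 XOR 72 = a3
byte 2: 91 XOR 6f = fe

f5a3fe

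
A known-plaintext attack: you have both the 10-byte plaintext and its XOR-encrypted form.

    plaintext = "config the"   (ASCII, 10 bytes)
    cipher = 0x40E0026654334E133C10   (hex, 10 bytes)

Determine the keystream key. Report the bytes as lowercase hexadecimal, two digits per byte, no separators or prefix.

Since cipher = plaintext ⊕ key, XORing both sides with plaintext gives key = plaintext ⊕ cipher.
63 XOR 40 = 23
6f XOR e0 = 8f
6e XOR 02 = 6c
66 XOR 66 = 00
69 XOR 54 = 3d
67 XOR 33 = 54
20 XOR 4e = 6e
74 XOR 13 = 67
68 XOR 3c = 54
65 XOR 10 = 75

238f6c003d546e675475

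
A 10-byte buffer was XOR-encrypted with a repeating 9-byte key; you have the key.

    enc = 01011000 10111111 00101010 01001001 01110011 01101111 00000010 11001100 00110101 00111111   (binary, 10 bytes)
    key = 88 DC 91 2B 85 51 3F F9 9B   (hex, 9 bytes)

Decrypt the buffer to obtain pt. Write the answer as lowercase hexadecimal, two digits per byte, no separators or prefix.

d063bb62f63e3d35aeb7

The 9-byte key repeats, so the effective keystream is 88 dc 91 2b 85 51 3f f9 9b 88.
byte 0: 01011000 XOR 10001000 = 11010000
byte 1: 10111111 XOR 11011100 = 01100011
byte 2: 00101010 XOR 10010001 = 10111011
byte 3: 01001001 XOR 00101011 = 01100010
byte 4: 01110011 XOR 10000101 = 11110110
byte 5: 01101111 XOR 01010001 = 00111110
byte 6: 00000010 XOR 00111111 = 00111101
byte 7: 11001100 XOR 11111001 = 00110101
byte 8: 00110101 XOR 10011011 = 10101110
byte 9: 00111111 XOR 10001000 = 10110111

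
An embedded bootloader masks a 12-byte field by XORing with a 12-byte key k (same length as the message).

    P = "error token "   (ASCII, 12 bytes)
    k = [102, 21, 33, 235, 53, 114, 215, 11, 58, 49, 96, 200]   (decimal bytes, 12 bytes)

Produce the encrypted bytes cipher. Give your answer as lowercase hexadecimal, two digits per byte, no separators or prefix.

036753844752a36451540ee8

XOR is its own inverse, so applying the key byte-wise gives the result directly.
01100101 ^ 01100110 = 00000011
01110010 ^ 00010101 = 01100111
01110010 ^ 00100001 = 01010011
01101111 ^ 11101011 = 10000100
01110010 ^ 00110101 = 01000111
00100000 ^ 01110010 = 01010010
01110100 ^ 11010111 = 10100011
01101111 ^ 00001011 = 01100100
01101011 ^ 00111010 = 01010001
01100101 ^ 00110001 = 01010100
01101110 ^ 01100000 = 00001110
00100000 ^ 11001000 = 11101000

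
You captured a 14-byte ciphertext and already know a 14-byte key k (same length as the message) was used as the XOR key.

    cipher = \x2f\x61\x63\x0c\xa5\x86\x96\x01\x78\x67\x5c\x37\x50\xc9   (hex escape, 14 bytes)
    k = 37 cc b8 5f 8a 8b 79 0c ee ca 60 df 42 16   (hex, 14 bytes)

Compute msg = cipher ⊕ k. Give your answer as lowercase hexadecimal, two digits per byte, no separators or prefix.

byte 0: 2f xor 37 = 18
byte 1: 61 xor cc = ad
byte 2: 63 xor b8 = db
byte 3: 0c xor 5f = 53
byte 4: a5 xor 8a = 2f
byte 5: 86 xor 8b = 0d
byte 6: 96 xor 79 = ef
byte 7: 01 xor 0c = 0d
byte 8: 78 xor ee = 96
byte 9: 67 xor ca = ad
byte 10: 5c xor 60 = 3c
byte 11: 37 xor df = e8
byte 12: 50 xor 42 = 12
byte 13: c9 xor 16 = df

18addb532f0def0d96ad3ce812df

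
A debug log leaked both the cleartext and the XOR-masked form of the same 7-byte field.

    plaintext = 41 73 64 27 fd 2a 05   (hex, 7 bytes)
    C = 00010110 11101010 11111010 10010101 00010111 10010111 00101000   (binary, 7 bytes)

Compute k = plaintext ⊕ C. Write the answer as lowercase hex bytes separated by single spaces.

57 99 9e b2 ea bd 2d

Since C = plaintext ⊕ k, XORing both sides with plaintext gives k = plaintext ⊕ C.
01000001 xor 00010110 = 01010111
01110011 xor 11101010 = 10011001
01100100 xor 11111010 = 10011110
00100111 xor 10010101 = 10110010
11111101 xor 00010111 = 11101010
00101010 xor 10010111 = 10111101
00000101 xor 00101000 = 00101101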